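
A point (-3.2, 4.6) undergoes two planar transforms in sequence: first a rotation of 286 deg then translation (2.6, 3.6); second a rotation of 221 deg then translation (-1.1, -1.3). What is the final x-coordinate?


After transform 1:
x1 = cos(286)*-3.2 - sin(286)*4.6 + 2.6 = 6.1398
y1 = sin(286)*-3.2 + cos(286)*4.6 + 3.6 = 7.944
After transform 2:
x2 = cos(221)*6.1398 - sin(221)*7.944 + -1.1
= -0.522


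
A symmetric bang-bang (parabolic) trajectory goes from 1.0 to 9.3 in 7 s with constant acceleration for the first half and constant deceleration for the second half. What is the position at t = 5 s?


Symmetric rest-to-rest: each phase covers (pf-p0)/2 in time T/2. 0.5*a*(T/2)^2 = (pf-p0)/2 => a = 4*(pf-p0)/T^2
a = 4*(9.3-1.0)/7^2 = 0.6776
t = 5 is in the deceleration phase (t > T/2).
p = pf - 0.5*a*(T-t)^2 = 9.3 - 0.5*0.6776*2^2
= 7.9449


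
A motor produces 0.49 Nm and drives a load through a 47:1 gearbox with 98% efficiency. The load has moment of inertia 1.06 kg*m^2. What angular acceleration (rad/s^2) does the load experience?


tau_out = tau_motor * N * eta
= 0.49 * 47 * 0.98 = 22.5694 Nm
alpha = tau_out / I = 22.5694 / 1.06
= 21.2919 rad/s^2


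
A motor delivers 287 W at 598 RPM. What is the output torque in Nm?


omega = 598 * 2*pi/60 = 62.6224 rad/s
tau = P / omega = 287 / 62.6224
= 4.583 Nm


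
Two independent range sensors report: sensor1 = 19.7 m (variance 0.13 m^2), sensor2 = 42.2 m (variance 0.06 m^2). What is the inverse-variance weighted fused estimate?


w1 = (1/var1) / (1/var1 + 1/var2)
   = 7.6923 / (7.6923 + 16.6667) = 0.3158
w2 = 1 - w1 = 0.6842
fused = w1*s1 + w2*s2 = 6.2211 + 28.8737
= 35.0947 m


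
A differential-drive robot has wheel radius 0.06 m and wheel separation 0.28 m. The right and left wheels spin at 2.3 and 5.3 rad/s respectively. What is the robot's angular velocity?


vR = r*wR = 0.06*2.3 = 0.138 m/s
vL = r*wL = 0.06*5.3 = 0.318 m/s
v = (vR+vL)/2 = 0.228 m/s
omega = (vR-vL)/L = -0.6429 rad/s
angular velocity = -0.6429 rad/s


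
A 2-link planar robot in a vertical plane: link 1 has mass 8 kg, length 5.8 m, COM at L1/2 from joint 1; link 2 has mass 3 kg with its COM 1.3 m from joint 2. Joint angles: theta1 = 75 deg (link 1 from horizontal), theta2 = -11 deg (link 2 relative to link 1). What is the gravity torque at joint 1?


Horizontal distance from joint 1 to link-1 COM:
  x_c1 = (L1/2)*cos(t1) = 2.9 * 0.2588 = 0.7506 m
Horizontal distance from joint 1 to link-2 COM:
  x_c2 = L1*cos(t1) + Lc2*cos(t1+t2)
       = 5.8*0.2588 + 1.3*0.4384 = 2.071 m
tau1 = m1*g*x_c1 + m2*g*x_c2
     = 8*9.81*0.7506 + 3*9.81*2.071
     = 58.9051 + 60.9505
     = 119.8556 Nm


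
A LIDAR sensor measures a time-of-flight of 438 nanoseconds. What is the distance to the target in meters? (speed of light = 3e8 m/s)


tof = 438 ns = 4.38e-07 s
dist = c * tof / 2
= 3e8 * 4.38e-07 / 2
= 65.7 m


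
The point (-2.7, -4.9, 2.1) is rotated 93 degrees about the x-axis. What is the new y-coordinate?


Rotation about x-axis: y' = y*cos(theta) - z*sin(theta)
= -4.9 * -0.0523 - 2.1 * 0.9986
= -1.8407


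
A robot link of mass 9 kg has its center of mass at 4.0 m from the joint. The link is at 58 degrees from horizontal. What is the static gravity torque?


tau = m*g*L*cos(angle)
= 9 * 9.81 * 4.0 * cos(58 deg)
= 9 * 9.81 * 4.0 * 0.5299
= 187.1463 Nm


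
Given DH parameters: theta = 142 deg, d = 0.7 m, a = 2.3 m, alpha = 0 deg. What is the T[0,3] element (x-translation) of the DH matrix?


T[0,3] = a * cos(theta)
= 2.3 * cos(142 deg)
= 2.3 * -0.788
= -1.8124


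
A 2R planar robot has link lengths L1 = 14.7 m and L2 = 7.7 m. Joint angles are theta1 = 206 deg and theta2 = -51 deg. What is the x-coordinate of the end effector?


Convert angles to radians: theta1 = 3.5954, theta2 = -0.8901
x = L1*cos(theta1) + L2*cos(theta1+theta2)
x = -13.2123 + -6.9786
x = -20.1908


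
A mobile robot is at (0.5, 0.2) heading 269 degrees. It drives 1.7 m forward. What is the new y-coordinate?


y_new = y0 + d*sin(theta)
= 0.2 + 1.7*sin(269)
= 0.2 + -1.6997
= -1.4997


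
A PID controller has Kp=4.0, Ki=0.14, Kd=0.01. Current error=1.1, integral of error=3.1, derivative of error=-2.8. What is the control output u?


u = Kp*e + Ki*int(e) + Kd*de/dt
= 4.0*1.1 + 0.14*3.1 + 0.01*(-2.8)
= 4.4 + 0.434 + -0.028
= 4.806


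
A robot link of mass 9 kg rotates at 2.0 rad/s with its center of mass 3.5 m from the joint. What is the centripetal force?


F = m * omega^2 * r
= 9 * 2.0^2 * 3.5
= 9 * 4.0 * 3.5
= 126.0 N


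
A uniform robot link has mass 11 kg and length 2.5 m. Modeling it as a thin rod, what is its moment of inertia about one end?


I = (1/3) * m * L^2
= (1/3) * 11 * 2.5^2
= 0.333333 * 11 * 6.25
= 22.9167 kg*m^2


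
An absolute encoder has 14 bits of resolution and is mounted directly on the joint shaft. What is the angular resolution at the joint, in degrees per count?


counts = 2^14 = 16384
resolution = 360 / 16384
= 0.022 deg/count


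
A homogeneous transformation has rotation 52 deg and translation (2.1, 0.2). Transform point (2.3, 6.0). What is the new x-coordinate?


x' = cos(theta)*px - sin(theta)*py + tx
= 0.6157*2.3 - 0.788*6.0 + 2.1
= -1.212


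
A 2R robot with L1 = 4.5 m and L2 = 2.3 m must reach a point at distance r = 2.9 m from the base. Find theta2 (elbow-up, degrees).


cos(theta2) = (r^2 - L1^2 - L2^2) / (2*L1*L2)
cos(theta2) = (8.41 - 20.25 - 5.29) / 20.7
cos(theta2) = -0.827536
theta2 = 145.8465 degrees


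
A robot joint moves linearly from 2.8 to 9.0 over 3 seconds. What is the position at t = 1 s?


s = t/T = 1/3 = 0.3333
p(t) = p0 + (pf-p0)*s
= 2.8 + (9.0 - 2.8) * 0.3333
= 4.8667


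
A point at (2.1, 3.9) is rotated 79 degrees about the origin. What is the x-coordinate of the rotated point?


x' = x*cos(theta) - y*sin(theta)
cos(79 deg) = 0.1908, sin(79 deg) = 0.9816
x' = 2.1 * 0.1908 - 3.9 * 0.9816
= 0.4007 - 3.8283
= -3.4276


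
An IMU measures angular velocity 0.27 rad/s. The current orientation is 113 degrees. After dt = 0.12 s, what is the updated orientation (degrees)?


delta_theta = w * dt = 0.27 * 0.12 = 0.0324 rad
= 1.8564 deg
theta_new = 113 + 1.8564 = 114.8564 deg


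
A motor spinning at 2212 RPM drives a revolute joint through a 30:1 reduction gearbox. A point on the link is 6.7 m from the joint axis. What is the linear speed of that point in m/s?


omega_motor = 2212 * 2*pi/60 = 231.6401 rad/s
omega_joint = omega_motor / 30 = 7.7213 rad/s
v = omega_joint * r = 7.7213 * 6.7
= 51.733 m/s


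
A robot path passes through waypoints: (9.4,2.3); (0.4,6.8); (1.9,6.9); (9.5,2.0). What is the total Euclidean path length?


Segment lengths:
  seg1 = sqrt((-9.0)^2 + (4.5)^2) = 10.0623
  seg2 = sqrt((1.5)^2 + (0.1)^2) = 1.5033
  seg3 = sqrt((7.6)^2 + (-4.9)^2) = 9.0427
Total = 20.6083


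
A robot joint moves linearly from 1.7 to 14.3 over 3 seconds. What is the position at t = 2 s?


s = t/T = 2/3 = 0.6667
p(t) = p0 + (pf-p0)*s
= 1.7 + (14.3 - 1.7) * 0.6667
= 10.1


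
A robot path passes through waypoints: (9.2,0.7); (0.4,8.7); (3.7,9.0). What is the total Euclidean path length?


Segment lengths:
  seg1 = sqrt((-8.8)^2 + (8.0)^2) = 11.8929
  seg2 = sqrt((3.3)^2 + (0.3)^2) = 3.3136
Total = 15.2065


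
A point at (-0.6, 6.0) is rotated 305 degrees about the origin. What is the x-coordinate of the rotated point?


x' = x*cos(theta) - y*sin(theta)
cos(305 deg) = 0.5736, sin(305 deg) = -0.8192
x' = -0.6 * 0.5736 - 6.0 * -0.8192
= -0.3441 - -4.9149
= 4.5708


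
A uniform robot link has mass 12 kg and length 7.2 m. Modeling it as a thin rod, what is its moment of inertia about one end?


I = (1/3) * m * L^2
= (1/3) * 12 * 7.2^2
= 0.333333 * 12 * 51.84
= 207.36 kg*m^2


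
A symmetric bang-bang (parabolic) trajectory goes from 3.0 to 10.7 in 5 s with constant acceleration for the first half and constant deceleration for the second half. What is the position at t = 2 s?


Symmetric rest-to-rest: each phase covers (pf-p0)/2 in time T/2. 0.5*a*(T/2)^2 = (pf-p0)/2 => a = 4*(pf-p0)/T^2
a = 4*(10.7-3.0)/5^2 = 1.232
t = 2 is in the acceleration phase (t <= T/2).
p = p0 + 0.5*a*t^2 = 3.0 + 0.5*1.232*2^2
= 5.464


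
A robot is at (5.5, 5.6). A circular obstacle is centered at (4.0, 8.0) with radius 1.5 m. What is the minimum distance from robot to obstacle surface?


center_dist = sqrt((5.5-4.0)^2 + (5.6-8.0)^2)
= sqrt(2.25 + 5.76)
= 2.8302
min_dist = center_dist - radius = 2.8302 - 1.5 = 1.3302 m


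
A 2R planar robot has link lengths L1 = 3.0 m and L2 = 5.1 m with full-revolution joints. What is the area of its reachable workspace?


r_max = L1 + L2 = 8.1 m
r_min = |L1 - L2| = 2.1 m
Area = pi*(r_max^2 - r_min^2)
= pi*(65.61 - 4.41)
= pi * 61.2
= 192.2655 m^2


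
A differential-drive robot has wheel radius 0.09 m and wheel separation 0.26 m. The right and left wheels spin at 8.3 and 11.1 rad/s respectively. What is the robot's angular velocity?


vR = r*wR = 0.09*8.3 = 0.747 m/s
vL = r*wL = 0.09*11.1 = 0.999 m/s
v = (vR+vL)/2 = 0.873 m/s
omega = (vR-vL)/L = -0.9692 rad/s
angular velocity = -0.9692 rad/s


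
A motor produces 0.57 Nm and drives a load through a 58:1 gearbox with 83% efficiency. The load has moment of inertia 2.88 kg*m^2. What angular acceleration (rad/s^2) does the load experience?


tau_out = tau_motor * N * eta
= 0.57 * 58 * 0.83 = 27.4398 Nm
alpha = tau_out / I = 27.4398 / 2.88
= 9.5277 rad/s^2


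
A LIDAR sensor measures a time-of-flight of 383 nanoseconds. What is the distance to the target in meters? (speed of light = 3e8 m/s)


tof = 383 ns = 3.83e-07 s
dist = c * tof / 2
= 3e8 * 3.83e-07 / 2
= 57.45 m


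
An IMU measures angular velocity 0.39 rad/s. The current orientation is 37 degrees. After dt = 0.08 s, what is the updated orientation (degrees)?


delta_theta = w * dt = 0.39 * 0.08 = 0.0312 rad
= 1.7876 deg
theta_new = 37 + 1.7876 = 38.7876 deg


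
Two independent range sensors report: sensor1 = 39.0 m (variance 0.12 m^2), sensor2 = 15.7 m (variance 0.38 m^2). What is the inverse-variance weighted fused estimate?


w1 = (1/var1) / (1/var1 + 1/var2)
   = 8.3333 / (8.3333 + 2.6316) = 0.76
w2 = 1 - w1 = 0.24
fused = w1*s1 + w2*s2 = 29.64 + 3.768
= 33.408 m


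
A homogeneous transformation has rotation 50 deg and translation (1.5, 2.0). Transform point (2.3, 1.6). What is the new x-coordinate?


x' = cos(theta)*px - sin(theta)*py + tx
= 0.6428*2.3 - 0.766*1.6 + 1.5
= 1.7527


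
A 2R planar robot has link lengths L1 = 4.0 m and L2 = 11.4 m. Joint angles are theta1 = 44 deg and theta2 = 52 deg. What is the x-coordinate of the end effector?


Convert angles to radians: theta1 = 0.7679, theta2 = 0.9076
x = L1*cos(theta1) + L2*cos(theta1+theta2)
x = 2.8774 + -1.1916
x = 1.6857


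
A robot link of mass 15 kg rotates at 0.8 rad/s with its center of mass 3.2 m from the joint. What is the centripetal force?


F = m * omega^2 * r
= 15 * 0.8^2 * 3.2
= 15 * 0.64 * 3.2
= 30.72 N


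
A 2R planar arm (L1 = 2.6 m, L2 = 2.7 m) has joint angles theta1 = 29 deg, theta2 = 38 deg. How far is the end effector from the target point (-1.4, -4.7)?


End effector via forward kinematics:
x = L1*cos(t1) + L2*cos(t1+t2) = 3.329
y = L1*sin(t1) + L2*sin(t1+t2) = 3.7459
Distance to target:
d = sqrt((-1.4 - 3.329)^2 + (-4.7 - 3.7459)^2)
= sqrt(22.3633 + 71.3327)
= 9.6797 m


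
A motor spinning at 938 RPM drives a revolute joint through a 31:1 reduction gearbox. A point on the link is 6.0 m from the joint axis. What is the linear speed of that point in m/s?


omega_motor = 938 * 2*pi/60 = 98.2271 rad/s
omega_joint = omega_motor / 31 = 3.1686 rad/s
v = omega_joint * r = 3.1686 * 6.0
= 19.0117 m/s


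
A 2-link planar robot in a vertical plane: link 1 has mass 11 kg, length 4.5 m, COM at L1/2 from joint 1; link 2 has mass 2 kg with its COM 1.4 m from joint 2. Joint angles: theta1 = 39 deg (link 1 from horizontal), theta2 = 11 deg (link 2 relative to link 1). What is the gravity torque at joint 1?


Horizontal distance from joint 1 to link-1 COM:
  x_c1 = (L1/2)*cos(t1) = 2.25 * 0.7771 = 1.7486 m
Horizontal distance from joint 1 to link-2 COM:
  x_c2 = L1*cos(t1) + Lc2*cos(t1+t2)
       = 4.5*0.7771 + 1.4*0.6428 = 4.3971 m
tau1 = m1*g*x_c1 + m2*g*x_c2
     = 11*9.81*1.7486 + 2*9.81*4.3971
     = 188.6891 + 86.2703
     = 274.9594 Nm


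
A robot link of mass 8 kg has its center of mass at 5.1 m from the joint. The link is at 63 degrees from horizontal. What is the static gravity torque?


tau = m*g*L*cos(angle)
= 8 * 9.81 * 5.1 * cos(63 deg)
= 8 * 9.81 * 5.1 * 0.454
= 181.7088 Nm


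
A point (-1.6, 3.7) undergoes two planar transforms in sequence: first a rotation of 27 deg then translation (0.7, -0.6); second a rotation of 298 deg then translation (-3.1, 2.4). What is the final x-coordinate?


After transform 1:
x1 = cos(27)*-1.6 - sin(27)*3.7 + 0.7 = -2.4054
y1 = sin(27)*-1.6 + cos(27)*3.7 + -0.6 = 1.9703
After transform 2:
x2 = cos(298)*-2.4054 - sin(298)*1.9703 + -3.1
= -2.4895


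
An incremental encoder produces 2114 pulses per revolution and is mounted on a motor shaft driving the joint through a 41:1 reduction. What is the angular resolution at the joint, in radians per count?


counts per rev = 2114
effective counts at joint = 2114 * 41 = 86674
resolution = 2*pi / 86674
= 7.2492e-05 rad/count


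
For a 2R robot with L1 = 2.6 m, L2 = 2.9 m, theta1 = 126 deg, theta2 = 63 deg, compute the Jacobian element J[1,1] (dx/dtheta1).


J[1,1] = -L1*sin(t1) - L2*sin(t1+t2)
= -2.6*sin(126) - 2.9*sin(189)
= -1.6498


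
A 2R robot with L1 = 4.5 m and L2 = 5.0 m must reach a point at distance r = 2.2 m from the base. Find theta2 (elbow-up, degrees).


cos(theta2) = (r^2 - L1^2 - L2^2) / (2*L1*L2)
cos(theta2) = (4.84 - 20.25 - 25.0) / 45.0
cos(theta2) = -0.898
theta2 = 153.8964 degrees


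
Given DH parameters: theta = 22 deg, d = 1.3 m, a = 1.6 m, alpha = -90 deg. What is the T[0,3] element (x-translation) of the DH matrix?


T[0,3] = a * cos(theta)
= 1.6 * cos(22 deg)
= 1.6 * 0.9272
= 1.4835


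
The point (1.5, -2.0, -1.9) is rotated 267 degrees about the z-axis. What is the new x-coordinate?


Rotation about z-axis: x' = x*cos(theta) - y*sin(theta)
= 1.5 * -0.0523 - -2.0 * -0.9986
= -2.0758


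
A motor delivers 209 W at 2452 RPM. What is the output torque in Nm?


omega = 2452 * 2*pi/60 = 256.7728 rad/s
tau = P / omega = 209 / 256.7728
= 0.8139 Nm


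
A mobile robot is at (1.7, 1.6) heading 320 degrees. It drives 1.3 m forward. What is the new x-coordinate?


x_new = x0 + d*cos(theta)
= 1.7 + 1.3*cos(320)
= 1.7 + 0.9959
= 2.6959


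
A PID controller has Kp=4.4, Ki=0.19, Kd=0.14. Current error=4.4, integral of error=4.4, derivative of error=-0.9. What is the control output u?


u = Kp*e + Ki*int(e) + Kd*de/dt
= 4.4*4.4 + 0.19*4.4 + 0.14*(-0.9)
= 19.36 + 0.836 + -0.126
= 20.07


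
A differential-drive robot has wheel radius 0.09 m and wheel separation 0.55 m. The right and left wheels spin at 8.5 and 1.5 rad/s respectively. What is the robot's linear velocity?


vR = r*wR = 0.09*8.5 = 0.765 m/s
vL = r*wL = 0.09*1.5 = 0.135 m/s
v = (vR+vL)/2 = 0.45 m/s
omega = (vR-vL)/L = 1.1455 rad/s
linear velocity = 0.45 m/s


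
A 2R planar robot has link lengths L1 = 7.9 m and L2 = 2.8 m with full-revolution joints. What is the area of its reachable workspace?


r_max = L1 + L2 = 10.7 m
r_min = |L1 - L2| = 5.1 m
Area = pi*(r_max^2 - r_min^2)
= pi*(114.49 - 26.01)
= pi * 88.48
= 277.9681 m^2


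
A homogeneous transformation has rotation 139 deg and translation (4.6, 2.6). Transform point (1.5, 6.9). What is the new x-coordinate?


x' = cos(theta)*px - sin(theta)*py + tx
= -0.7547*1.5 - 0.6561*6.9 + 4.6
= -1.0589


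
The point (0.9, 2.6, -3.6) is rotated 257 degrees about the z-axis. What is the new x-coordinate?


Rotation about z-axis: x' = x*cos(theta) - y*sin(theta)
= 0.9 * -0.225 - 2.6 * -0.9744
= 2.3309


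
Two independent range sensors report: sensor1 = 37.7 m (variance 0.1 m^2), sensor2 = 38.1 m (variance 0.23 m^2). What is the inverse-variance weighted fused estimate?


w1 = (1/var1) / (1/var1 + 1/var2)
   = 10.0 / (10.0 + 4.3478) = 0.697
w2 = 1 - w1 = 0.303
fused = w1*s1 + w2*s2 = 26.2758 + 11.5455
= 37.8212 m


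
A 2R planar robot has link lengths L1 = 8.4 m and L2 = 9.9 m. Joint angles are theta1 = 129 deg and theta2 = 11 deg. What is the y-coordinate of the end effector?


Convert angles to radians: theta1 = 2.2515, theta2 = 0.192
y = L1*sin(theta1) + L2*sin(theta1+theta2)
y = 6.528 + 6.3636
y = 12.8916


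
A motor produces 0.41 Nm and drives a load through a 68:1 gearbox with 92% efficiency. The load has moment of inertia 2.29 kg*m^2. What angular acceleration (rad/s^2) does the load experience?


tau_out = tau_motor * N * eta
= 0.41 * 68 * 0.92 = 25.6496 Nm
alpha = tau_out / I = 25.6496 / 2.29
= 11.2007 rad/s^2


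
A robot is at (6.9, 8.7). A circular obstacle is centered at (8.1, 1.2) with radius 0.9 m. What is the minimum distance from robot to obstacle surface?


center_dist = sqrt((6.9-8.1)^2 + (8.7-1.2)^2)
= sqrt(1.44 + 56.25)
= 7.5954
min_dist = center_dist - radius = 7.5954 - 0.9 = 6.6954 m


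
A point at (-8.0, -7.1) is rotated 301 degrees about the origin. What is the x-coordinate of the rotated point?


x' = x*cos(theta) - y*sin(theta)
cos(301 deg) = 0.515, sin(301 deg) = -0.8572
x' = -8.0 * 0.515 - -7.1 * -0.8572
= -4.1203 - 6.0859
= -10.2062


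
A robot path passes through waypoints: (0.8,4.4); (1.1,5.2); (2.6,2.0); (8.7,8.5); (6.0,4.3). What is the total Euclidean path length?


Segment lengths:
  seg1 = sqrt((0.3)^2 + (0.8)^2) = 0.8544
  seg2 = sqrt((1.5)^2 + (-3.2)^2) = 3.5341
  seg3 = sqrt((6.1)^2 + (6.5)^2) = 8.914
  seg4 = sqrt((-2.7)^2 + (-4.2)^2) = 4.993
Total = 18.2955


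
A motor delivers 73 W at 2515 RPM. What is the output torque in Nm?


omega = 2515 * 2*pi/60 = 263.3702 rad/s
tau = P / omega = 73 / 263.3702
= 0.2772 Nm


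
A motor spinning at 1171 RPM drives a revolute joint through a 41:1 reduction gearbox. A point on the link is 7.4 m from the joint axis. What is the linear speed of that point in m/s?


omega_motor = 1171 * 2*pi/60 = 122.6268 rad/s
omega_joint = omega_motor / 41 = 2.9909 rad/s
v = omega_joint * r = 2.9909 * 7.4
= 22.1326 m/s


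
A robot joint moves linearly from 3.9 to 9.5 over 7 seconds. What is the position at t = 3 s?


s = t/T = 3/7 = 0.4286
p(t) = p0 + (pf-p0)*s
= 3.9 + (9.5 - 3.9) * 0.4286
= 6.3


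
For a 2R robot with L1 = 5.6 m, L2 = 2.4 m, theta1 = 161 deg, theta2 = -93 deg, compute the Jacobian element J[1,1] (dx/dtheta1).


J[1,1] = -L1*sin(t1) - L2*sin(t1+t2)
= -5.6*sin(161) - 2.4*sin(68)
= -4.0484


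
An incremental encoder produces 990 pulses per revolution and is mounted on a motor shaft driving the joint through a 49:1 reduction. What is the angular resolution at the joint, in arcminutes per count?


counts per rev = 990
effective counts at joint = 990 * 49 = 48510
resolution = 360*60 / 48510
= 0.4453 arcmin/count


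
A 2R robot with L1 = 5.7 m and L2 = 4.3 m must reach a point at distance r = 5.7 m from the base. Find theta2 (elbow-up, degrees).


cos(theta2) = (r^2 - L1^2 - L2^2) / (2*L1*L2)
cos(theta2) = (32.49 - 32.49 - 18.49) / 49.02
cos(theta2) = -0.377193
theta2 = 112.1599 degrees


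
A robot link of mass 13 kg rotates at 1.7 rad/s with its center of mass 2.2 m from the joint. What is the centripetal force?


F = m * omega^2 * r
= 13 * 1.7^2 * 2.2
= 13 * 2.89 * 2.2
= 82.654 N


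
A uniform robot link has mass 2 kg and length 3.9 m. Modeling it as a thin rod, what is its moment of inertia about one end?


I = (1/3) * m * L^2
= (1/3) * 2 * 3.9^2
= 0.333333 * 2 * 15.21
= 10.14 kg*m^2


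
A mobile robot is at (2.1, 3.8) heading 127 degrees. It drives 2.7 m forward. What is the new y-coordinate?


y_new = y0 + d*sin(theta)
= 3.8 + 2.7*sin(127)
= 3.8 + 2.1563
= 5.9563


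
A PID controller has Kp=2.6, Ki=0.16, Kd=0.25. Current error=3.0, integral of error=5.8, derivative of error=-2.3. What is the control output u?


u = Kp*e + Ki*int(e) + Kd*de/dt
= 2.6*3.0 + 0.16*5.8 + 0.25*(-2.3)
= 7.8 + 0.928 + -0.575
= 8.153


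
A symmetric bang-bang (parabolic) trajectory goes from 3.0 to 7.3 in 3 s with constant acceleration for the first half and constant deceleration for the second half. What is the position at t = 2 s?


Symmetric rest-to-rest: each phase covers (pf-p0)/2 in time T/2. 0.5*a*(T/2)^2 = (pf-p0)/2 => a = 4*(pf-p0)/T^2
a = 4*(7.3-3.0)/3^2 = 1.9111
t = 2 is in the deceleration phase (t > T/2).
p = pf - 0.5*a*(T-t)^2 = 7.3 - 0.5*1.9111*1^2
= 6.3444


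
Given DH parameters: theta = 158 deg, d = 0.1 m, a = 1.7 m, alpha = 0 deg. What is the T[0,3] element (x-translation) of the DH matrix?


T[0,3] = a * cos(theta)
= 1.7 * cos(158 deg)
= 1.7 * -0.9272
= -1.5762


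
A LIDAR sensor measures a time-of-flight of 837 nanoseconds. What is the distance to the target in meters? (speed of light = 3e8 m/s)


tof = 837 ns = 8.37e-07 s
dist = c * tof / 2
= 3e8 * 8.37e-07 / 2
= 125.55 m


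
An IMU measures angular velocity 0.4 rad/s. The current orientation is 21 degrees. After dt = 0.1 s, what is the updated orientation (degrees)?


delta_theta = w * dt = 0.4 * 0.1 = 0.04 rad
= 2.2918 deg
theta_new = 21 + 2.2918 = 23.2918 deg


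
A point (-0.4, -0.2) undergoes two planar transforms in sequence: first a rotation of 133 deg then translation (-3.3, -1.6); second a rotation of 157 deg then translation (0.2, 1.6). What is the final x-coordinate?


After transform 1:
x1 = cos(133)*-0.4 - sin(133)*-0.2 + -3.3 = -2.8809
y1 = sin(133)*-0.4 + cos(133)*-0.2 + -1.6 = -1.7561
After transform 2:
x2 = cos(157)*-2.8809 - sin(157)*-1.7561 + 0.2
= 3.5381


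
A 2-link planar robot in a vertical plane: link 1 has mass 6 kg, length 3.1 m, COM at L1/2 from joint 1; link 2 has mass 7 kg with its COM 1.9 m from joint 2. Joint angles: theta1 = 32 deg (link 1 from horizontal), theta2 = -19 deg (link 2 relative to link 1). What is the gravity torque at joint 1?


Horizontal distance from joint 1 to link-1 COM:
  x_c1 = (L1/2)*cos(t1) = 1.55 * 0.848 = 1.3145 m
Horizontal distance from joint 1 to link-2 COM:
  x_c2 = L1*cos(t1) + Lc2*cos(t1+t2)
       = 3.1*0.848 + 1.9*0.9744 = 4.4803 m
tau1 = m1*g*x_c1 + m2*g*x_c2
     = 6*9.81*1.3145 + 7*9.81*4.4803
     = 77.37 + 307.6589
     = 385.0289 Nm


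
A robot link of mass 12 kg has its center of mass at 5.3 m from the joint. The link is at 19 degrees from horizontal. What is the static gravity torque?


tau = m*g*L*cos(angle)
= 12 * 9.81 * 5.3 * cos(19 deg)
= 12 * 9.81 * 5.3 * 0.9455
= 589.9242 Nm


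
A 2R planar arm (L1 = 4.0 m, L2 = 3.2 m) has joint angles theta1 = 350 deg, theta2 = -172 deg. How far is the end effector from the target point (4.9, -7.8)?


End effector via forward kinematics:
x = L1*cos(t1) + L2*cos(t1+t2) = 0.7412
y = L1*sin(t1) + L2*sin(t1+t2) = -0.5829
Distance to target:
d = sqrt((4.9 - 0.7412)^2 + (-7.8 - -0.5829)^2)
= sqrt(17.2958 + 52.0863)
= 8.3296 m


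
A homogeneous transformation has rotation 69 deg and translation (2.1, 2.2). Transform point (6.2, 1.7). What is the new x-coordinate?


x' = cos(theta)*px - sin(theta)*py + tx
= 0.3584*6.2 - 0.9336*1.7 + 2.1
= 2.7348


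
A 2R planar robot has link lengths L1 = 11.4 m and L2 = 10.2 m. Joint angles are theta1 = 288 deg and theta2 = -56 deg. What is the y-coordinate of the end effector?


Convert angles to radians: theta1 = 5.0265, theta2 = -0.9774
y = L1*sin(theta1) + L2*sin(theta1+theta2)
y = -10.842 + -8.0377
y = -18.8798


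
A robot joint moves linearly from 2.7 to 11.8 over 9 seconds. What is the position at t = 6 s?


s = t/T = 6/9 = 0.6667
p(t) = p0 + (pf-p0)*s
= 2.7 + (11.8 - 2.7) * 0.6667
= 8.7667


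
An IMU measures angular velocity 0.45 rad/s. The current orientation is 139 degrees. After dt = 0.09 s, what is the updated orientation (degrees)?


delta_theta = w * dt = 0.45 * 0.09 = 0.0405 rad
= 2.3205 deg
theta_new = 139 + 2.3205 = 141.3205 deg


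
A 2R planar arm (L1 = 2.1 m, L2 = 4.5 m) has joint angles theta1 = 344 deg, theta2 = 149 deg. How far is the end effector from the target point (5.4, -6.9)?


End effector via forward kinematics:
x = L1*cos(t1) + L2*cos(t1+t2) = -1.0503
y = L1*sin(t1) + L2*sin(t1+t2) = 2.7123
Distance to target:
d = sqrt((5.4 - -1.0503)^2 + (-6.9 - 2.7123)^2)
= sqrt(41.6069 + 92.3954)
= 11.5759 m


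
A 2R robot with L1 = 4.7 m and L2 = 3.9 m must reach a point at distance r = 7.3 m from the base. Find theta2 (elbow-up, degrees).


cos(theta2) = (r^2 - L1^2 - L2^2) / (2*L1*L2)
cos(theta2) = (53.29 - 22.09 - 15.21) / 36.66
cos(theta2) = 0.43617
theta2 = 64.1402 degrees


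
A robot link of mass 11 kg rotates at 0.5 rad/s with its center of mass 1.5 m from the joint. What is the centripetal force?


F = m * omega^2 * r
= 11 * 0.5^2 * 1.5
= 11 * 0.25 * 1.5
= 4.125 N


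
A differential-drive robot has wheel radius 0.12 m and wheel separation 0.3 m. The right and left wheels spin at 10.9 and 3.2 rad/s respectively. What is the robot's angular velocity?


vR = r*wR = 0.12*10.9 = 1.308 m/s
vL = r*wL = 0.12*3.2 = 0.384 m/s
v = (vR+vL)/2 = 0.846 m/s
omega = (vR-vL)/L = 3.08 rad/s
angular velocity = 3.08 rad/s


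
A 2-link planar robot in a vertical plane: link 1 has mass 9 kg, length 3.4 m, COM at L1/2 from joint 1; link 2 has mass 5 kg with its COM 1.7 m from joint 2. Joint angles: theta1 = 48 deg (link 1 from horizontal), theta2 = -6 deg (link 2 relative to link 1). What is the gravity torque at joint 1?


Horizontal distance from joint 1 to link-1 COM:
  x_c1 = (L1/2)*cos(t1) = 1.7 * 0.6691 = 1.1375 m
Horizontal distance from joint 1 to link-2 COM:
  x_c2 = L1*cos(t1) + Lc2*cos(t1+t2)
       = 3.4*0.6691 + 1.7*0.7431 = 3.5384 m
tau1 = m1*g*x_c1 + m2*g*x_c2
     = 9*9.81*1.1375 + 5*9.81*3.5384
     = 100.4318 + 173.558
     = 273.9899 Nm


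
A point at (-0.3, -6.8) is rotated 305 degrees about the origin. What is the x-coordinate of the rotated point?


x' = x*cos(theta) - y*sin(theta)
cos(305 deg) = 0.5736, sin(305 deg) = -0.8192
x' = -0.3 * 0.5736 - -6.8 * -0.8192
= -0.1721 - 5.5702
= -5.7423


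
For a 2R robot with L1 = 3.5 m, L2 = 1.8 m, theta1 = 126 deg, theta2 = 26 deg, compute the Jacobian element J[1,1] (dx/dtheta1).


J[1,1] = -L1*sin(t1) - L2*sin(t1+t2)
= -3.5*sin(126) - 1.8*sin(152)
= -3.6766


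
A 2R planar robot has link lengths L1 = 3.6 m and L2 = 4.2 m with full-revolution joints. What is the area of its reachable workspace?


r_max = L1 + L2 = 7.8 m
r_min = |L1 - L2| = 0.6 m
Area = pi*(r_max^2 - r_min^2)
= pi*(60.84 - 0.36)
= pi * 60.48
= 190.0035 m^2


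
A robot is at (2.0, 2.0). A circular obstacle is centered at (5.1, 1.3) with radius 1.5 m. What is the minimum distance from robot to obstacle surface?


center_dist = sqrt((2.0-5.1)^2 + (2.0-1.3)^2)
= sqrt(9.61 + 0.49)
= 3.178
min_dist = center_dist - radius = 3.178 - 1.5 = 1.678 m


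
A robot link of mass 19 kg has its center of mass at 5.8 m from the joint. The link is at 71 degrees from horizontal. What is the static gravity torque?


tau = m*g*L*cos(angle)
= 19 * 9.81 * 5.8 * cos(71 deg)
= 19 * 9.81 * 5.8 * 0.3256
= 351.9594 Nm


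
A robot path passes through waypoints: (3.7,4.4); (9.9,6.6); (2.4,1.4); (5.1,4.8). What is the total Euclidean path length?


Segment lengths:
  seg1 = sqrt((6.2)^2 + (2.2)^2) = 6.5788
  seg2 = sqrt((-7.5)^2 + (-5.2)^2) = 9.1263
  seg3 = sqrt((2.7)^2 + (3.4)^2) = 4.3417
Total = 20.0467


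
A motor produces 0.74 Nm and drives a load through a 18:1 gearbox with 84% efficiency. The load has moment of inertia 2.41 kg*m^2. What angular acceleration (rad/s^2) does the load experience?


tau_out = tau_motor * N * eta
= 0.74 * 18 * 0.84 = 11.1888 Nm
alpha = tau_out / I = 11.1888 / 2.41
= 4.6427 rad/s^2


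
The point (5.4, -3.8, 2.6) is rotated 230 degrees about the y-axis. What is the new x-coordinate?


Rotation about y-axis: x' = x*cos(theta) + z*sin(theta)
= 5.4 * -0.6428 + 2.6 * -0.766
= -5.4628


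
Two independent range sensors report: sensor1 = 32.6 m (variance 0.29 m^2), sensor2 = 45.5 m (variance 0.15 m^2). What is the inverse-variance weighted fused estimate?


w1 = (1/var1) / (1/var1 + 1/var2)
   = 3.4483 / (3.4483 + 6.6667) = 0.3409
w2 = 1 - w1 = 0.6591
fused = w1*s1 + w2*s2 = 11.1136 + 29.9886
= 41.1023 m


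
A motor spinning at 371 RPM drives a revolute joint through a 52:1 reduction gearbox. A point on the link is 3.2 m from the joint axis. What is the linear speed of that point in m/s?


omega_motor = 371 * 2*pi/60 = 38.851 rad/s
omega_joint = omega_motor / 52 = 0.7471 rad/s
v = omega_joint * r = 0.7471 * 3.2
= 2.3908 m/s


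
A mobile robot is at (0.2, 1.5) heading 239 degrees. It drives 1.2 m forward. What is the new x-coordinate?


x_new = x0 + d*cos(theta)
= 0.2 + 1.2*cos(239)
= 0.2 + -0.618
= -0.418


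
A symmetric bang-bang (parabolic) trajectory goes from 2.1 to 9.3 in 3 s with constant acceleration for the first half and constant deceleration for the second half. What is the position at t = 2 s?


Symmetric rest-to-rest: each phase covers (pf-p0)/2 in time T/2. 0.5*a*(T/2)^2 = (pf-p0)/2 => a = 4*(pf-p0)/T^2
a = 4*(9.3-2.1)/3^2 = 3.2
t = 2 is in the deceleration phase (t > T/2).
p = pf - 0.5*a*(T-t)^2 = 9.3 - 0.5*3.2*1^2
= 7.7


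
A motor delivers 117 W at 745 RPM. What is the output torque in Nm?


omega = 745 * 2*pi/60 = 78.0162 rad/s
tau = P / omega = 117 / 78.0162
= 1.4997 Nm


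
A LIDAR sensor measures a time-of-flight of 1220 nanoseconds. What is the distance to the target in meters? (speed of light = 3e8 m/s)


tof = 1220 ns = 1.22e-06 s
dist = c * tof / 2
= 3e8 * 1.22e-06 / 2
= 183.0 m


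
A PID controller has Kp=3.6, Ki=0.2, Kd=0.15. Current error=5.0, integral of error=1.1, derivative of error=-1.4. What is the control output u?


u = Kp*e + Ki*int(e) + Kd*de/dt
= 3.6*5.0 + 0.2*1.1 + 0.15*(-1.4)
= 18.0 + 0.22 + -0.21
= 18.01


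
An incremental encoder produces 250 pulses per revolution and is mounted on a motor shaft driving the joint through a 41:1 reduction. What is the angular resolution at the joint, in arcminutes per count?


counts per rev = 250
effective counts at joint = 250 * 41 = 10250
resolution = 360*60 / 10250
= 2.1073 arcmin/count


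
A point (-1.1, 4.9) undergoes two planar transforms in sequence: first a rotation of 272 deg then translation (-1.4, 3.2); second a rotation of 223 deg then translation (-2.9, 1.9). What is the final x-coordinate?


After transform 1:
x1 = cos(272)*-1.1 - sin(272)*4.9 + -1.4 = 3.4586
y1 = sin(272)*-1.1 + cos(272)*4.9 + 3.2 = 4.4703
After transform 2:
x2 = cos(223)*3.4586 - sin(223)*4.4703 + -2.9
= -2.3807


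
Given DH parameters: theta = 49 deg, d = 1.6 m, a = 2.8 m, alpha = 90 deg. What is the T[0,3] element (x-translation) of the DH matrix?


T[0,3] = a * cos(theta)
= 2.8 * cos(49 deg)
= 2.8 * 0.6561
= 1.837


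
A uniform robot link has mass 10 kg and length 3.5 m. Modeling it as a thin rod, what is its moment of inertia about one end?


I = (1/3) * m * L^2
= (1/3) * 10 * 3.5^2
= 0.333333 * 10 * 12.25
= 40.8333 kg*m^2


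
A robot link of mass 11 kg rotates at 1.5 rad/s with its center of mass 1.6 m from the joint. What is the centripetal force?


F = m * omega^2 * r
= 11 * 1.5^2 * 1.6
= 11 * 2.25 * 1.6
= 39.6 N


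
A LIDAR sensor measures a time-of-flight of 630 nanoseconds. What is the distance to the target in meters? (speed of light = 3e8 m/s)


tof = 630 ns = 6.3e-07 s
dist = c * tof / 2
= 3e8 * 6.3e-07 / 2
= 94.5 m


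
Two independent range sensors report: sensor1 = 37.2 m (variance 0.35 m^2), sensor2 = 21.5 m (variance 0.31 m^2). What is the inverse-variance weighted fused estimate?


w1 = (1/var1) / (1/var1 + 1/var2)
   = 2.8571 / (2.8571 + 3.2258) = 0.4697
w2 = 1 - w1 = 0.5303
fused = w1*s1 + w2*s2 = 17.4727 + 11.4015
= 28.8742 m


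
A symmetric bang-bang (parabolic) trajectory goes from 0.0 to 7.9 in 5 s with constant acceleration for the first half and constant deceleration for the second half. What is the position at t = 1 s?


Symmetric rest-to-rest: each phase covers (pf-p0)/2 in time T/2. 0.5*a*(T/2)^2 = (pf-p0)/2 => a = 4*(pf-p0)/T^2
a = 4*(7.9-0.0)/5^2 = 1.264
t = 1 is in the acceleration phase (t <= T/2).
p = p0 + 0.5*a*t^2 = 0.0 + 0.5*1.264*1^2
= 0.632


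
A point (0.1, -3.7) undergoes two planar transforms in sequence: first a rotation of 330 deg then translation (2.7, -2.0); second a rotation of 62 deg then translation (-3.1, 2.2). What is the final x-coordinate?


After transform 1:
x1 = cos(330)*0.1 - sin(330)*-3.7 + 2.7 = 0.9366
y1 = sin(330)*0.1 + cos(330)*-3.7 + -2.0 = -5.2543
After transform 2:
x2 = cos(62)*0.9366 - sin(62)*-5.2543 + -3.1
= 1.979


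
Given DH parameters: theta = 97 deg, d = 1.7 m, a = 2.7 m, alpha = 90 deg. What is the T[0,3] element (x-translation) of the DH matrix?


T[0,3] = a * cos(theta)
= 2.7 * cos(97 deg)
= 2.7 * -0.1219
= -0.329


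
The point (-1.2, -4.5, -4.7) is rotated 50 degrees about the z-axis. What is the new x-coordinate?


Rotation about z-axis: x' = x*cos(theta) - y*sin(theta)
= -1.2 * 0.6428 - -4.5 * 0.766
= 2.6759


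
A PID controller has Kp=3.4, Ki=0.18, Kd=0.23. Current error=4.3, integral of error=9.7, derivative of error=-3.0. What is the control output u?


u = Kp*e + Ki*int(e) + Kd*de/dt
= 3.4*4.3 + 0.18*9.7 + 0.23*(-3.0)
= 14.62 + 1.746 + -0.69
= 15.676


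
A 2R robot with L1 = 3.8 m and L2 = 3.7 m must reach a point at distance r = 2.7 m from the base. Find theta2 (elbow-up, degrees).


cos(theta2) = (r^2 - L1^2 - L2^2) / (2*L1*L2)
cos(theta2) = (7.29 - 14.44 - 13.69) / 28.12
cos(theta2) = -0.74111
theta2 = 137.826 degrees


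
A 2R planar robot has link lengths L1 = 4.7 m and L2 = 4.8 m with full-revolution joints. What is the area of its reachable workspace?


r_max = L1 + L2 = 9.5 m
r_min = |L1 - L2| = 0.1 m
Area = pi*(r_max^2 - r_min^2)
= pi*(90.25 - 0.01)
= pi * 90.24
= 283.4973 m^2


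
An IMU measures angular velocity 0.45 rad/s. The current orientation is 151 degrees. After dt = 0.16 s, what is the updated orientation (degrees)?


delta_theta = w * dt = 0.45 * 0.16 = 0.072 rad
= 4.1253 deg
theta_new = 151 + 4.1253 = 155.1253 deg


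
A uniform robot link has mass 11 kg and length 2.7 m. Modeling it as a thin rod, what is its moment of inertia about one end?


I = (1/3) * m * L^2
= (1/3) * 11 * 2.7^2
= 0.333333 * 11 * 7.29
= 26.73 kg*m^2


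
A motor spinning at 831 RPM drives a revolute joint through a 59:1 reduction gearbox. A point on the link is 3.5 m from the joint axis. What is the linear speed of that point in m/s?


omega_motor = 831 * 2*pi/60 = 87.0221 rad/s
omega_joint = omega_motor / 59 = 1.475 rad/s
v = omega_joint * r = 1.475 * 3.5
= 5.1623 m/s


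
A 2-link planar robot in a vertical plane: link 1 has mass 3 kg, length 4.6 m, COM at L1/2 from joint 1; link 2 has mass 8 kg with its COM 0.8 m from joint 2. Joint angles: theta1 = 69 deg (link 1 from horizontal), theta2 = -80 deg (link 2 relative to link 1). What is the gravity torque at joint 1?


Horizontal distance from joint 1 to link-1 COM:
  x_c1 = (L1/2)*cos(t1) = 2.3 * 0.3584 = 0.8242 m
Horizontal distance from joint 1 to link-2 COM:
  x_c2 = L1*cos(t1) + Lc2*cos(t1+t2)
       = 4.6*0.3584 + 0.8*0.9816 = 2.4338 m
tau1 = m1*g*x_c1 + m2*g*x_c2
     = 3*9.81*0.8242 + 8*9.81*2.4338
     = 24.2576 + 191.0042
     = 215.2617 Nm


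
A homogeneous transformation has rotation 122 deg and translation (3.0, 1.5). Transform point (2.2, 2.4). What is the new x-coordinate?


x' = cos(theta)*px - sin(theta)*py + tx
= -0.5299*2.2 - 0.848*2.4 + 3.0
= -0.2011


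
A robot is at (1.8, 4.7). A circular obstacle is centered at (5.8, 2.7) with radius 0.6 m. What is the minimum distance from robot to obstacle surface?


center_dist = sqrt((1.8-5.8)^2 + (4.7-2.7)^2)
= sqrt(16.0 + 4.0)
= 4.4721
min_dist = center_dist - radius = 4.4721 - 0.6 = 3.8721 m


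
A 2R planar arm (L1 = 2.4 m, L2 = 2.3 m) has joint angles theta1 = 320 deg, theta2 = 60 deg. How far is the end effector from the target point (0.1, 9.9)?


End effector via forward kinematics:
x = L1*cos(t1) + L2*cos(t1+t2) = 3.9998
y = L1*sin(t1) + L2*sin(t1+t2) = -0.756
Distance to target:
d = sqrt((0.1 - 3.9998)^2 + (9.9 - -0.756)^2)
= sqrt(15.2084 + 113.5513)
= 11.3472 m


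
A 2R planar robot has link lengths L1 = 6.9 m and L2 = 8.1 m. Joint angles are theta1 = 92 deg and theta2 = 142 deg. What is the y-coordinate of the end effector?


Convert angles to radians: theta1 = 1.6057, theta2 = 2.4784
y = L1*sin(theta1) + L2*sin(theta1+theta2)
y = 6.8958 + -6.553
y = 0.3428


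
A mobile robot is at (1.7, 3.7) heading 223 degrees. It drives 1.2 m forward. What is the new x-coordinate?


x_new = x0 + d*cos(theta)
= 1.7 + 1.2*cos(223)
= 1.7 + -0.8776
= 0.8224


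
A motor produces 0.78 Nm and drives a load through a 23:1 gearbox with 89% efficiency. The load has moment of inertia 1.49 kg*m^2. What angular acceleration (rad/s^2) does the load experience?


tau_out = tau_motor * N * eta
= 0.78 * 23 * 0.89 = 15.9666 Nm
alpha = tau_out / I = 15.9666 / 1.49
= 10.7158 rad/s^2


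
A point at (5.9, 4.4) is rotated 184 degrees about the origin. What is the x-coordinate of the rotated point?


x' = x*cos(theta) - y*sin(theta)
cos(184 deg) = -0.9976, sin(184 deg) = -0.0698
x' = 5.9 * -0.9976 - 4.4 * -0.0698
= -5.8856 - -0.3069
= -5.5787


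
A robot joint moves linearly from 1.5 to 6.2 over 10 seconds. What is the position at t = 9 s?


s = t/T = 9/10 = 0.9
p(t) = p0 + (pf-p0)*s
= 1.5 + (6.2 - 1.5) * 0.9
= 5.73


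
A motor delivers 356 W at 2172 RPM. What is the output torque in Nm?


omega = 2172 * 2*pi/60 = 227.4513 rad/s
tau = P / omega = 356 / 227.4513
= 1.5652 Nm


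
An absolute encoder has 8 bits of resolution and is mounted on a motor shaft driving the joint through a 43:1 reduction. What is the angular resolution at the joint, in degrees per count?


counts = 2^8 = 256
effective counts at joint = 256 * 43 = 11008
resolution = 360 / 11008
= 0.0327 deg/count


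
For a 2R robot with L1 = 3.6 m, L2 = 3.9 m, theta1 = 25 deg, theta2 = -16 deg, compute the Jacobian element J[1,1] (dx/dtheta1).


J[1,1] = -L1*sin(t1) - L2*sin(t1+t2)
= -3.6*sin(25) - 3.9*sin(9)
= -2.1315


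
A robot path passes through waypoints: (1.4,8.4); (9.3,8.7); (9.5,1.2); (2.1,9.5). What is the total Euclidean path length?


Segment lengths:
  seg1 = sqrt((7.9)^2 + (0.3)^2) = 7.9057
  seg2 = sqrt((0.2)^2 + (-7.5)^2) = 7.5027
  seg3 = sqrt((-7.4)^2 + (8.3)^2) = 11.1198
Total = 26.5282


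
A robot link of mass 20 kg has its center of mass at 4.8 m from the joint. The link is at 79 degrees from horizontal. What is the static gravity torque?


tau = m*g*L*cos(angle)
= 20 * 9.81 * 4.8 * cos(79 deg)
= 20 * 9.81 * 4.8 * 0.1908
= 179.6963 Nm


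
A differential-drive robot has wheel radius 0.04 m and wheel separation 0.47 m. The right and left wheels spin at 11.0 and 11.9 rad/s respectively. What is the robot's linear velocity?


vR = r*wR = 0.04*11.0 = 0.44 m/s
vL = r*wL = 0.04*11.9 = 0.476 m/s
v = (vR+vL)/2 = 0.458 m/s
omega = (vR-vL)/L = -0.0766 rad/s
linear velocity = 0.458 m/s


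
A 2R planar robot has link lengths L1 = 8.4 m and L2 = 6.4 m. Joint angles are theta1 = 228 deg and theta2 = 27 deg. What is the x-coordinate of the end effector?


Convert angles to radians: theta1 = 3.9794, theta2 = 0.4712
x = L1*cos(theta1) + L2*cos(theta1+theta2)
x = -5.6207 + -1.6564
x = -7.2771


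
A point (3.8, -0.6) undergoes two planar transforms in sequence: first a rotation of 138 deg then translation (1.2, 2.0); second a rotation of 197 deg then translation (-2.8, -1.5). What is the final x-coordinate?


After transform 1:
x1 = cos(138)*3.8 - sin(138)*-0.6 + 1.2 = -1.2225
y1 = sin(138)*3.8 + cos(138)*-0.6 + 2.0 = 4.9886
After transform 2:
x2 = cos(197)*-1.2225 - sin(197)*4.9886 + -2.8
= -0.1724
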